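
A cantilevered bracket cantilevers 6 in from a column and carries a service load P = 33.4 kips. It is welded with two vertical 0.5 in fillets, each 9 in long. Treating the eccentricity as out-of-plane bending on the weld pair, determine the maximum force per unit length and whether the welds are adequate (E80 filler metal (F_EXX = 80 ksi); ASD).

f_max ≈ 7.65 kip/in; adequate

L_w = 2 × 9 = 18 in; section modulus (unit throat) S = 2 × L²/6 = 27 in².
Direct shear f_v = P/L_w = 33.4/18 = 1.856 kip/in.
Moment M = P × e = 33.4 × 6 = 200.4 kip·in; bending f_b = M/S = 7.422 kip/in.
f_max = √(f_v² + f_b²) = √(1.856² + 7.422²) = 7.651 kip/in.
r_n/Ω = (1/2.0) × 0.6 × 80 × (0.707 × 0.5) = 8.484 kip/in → adequate.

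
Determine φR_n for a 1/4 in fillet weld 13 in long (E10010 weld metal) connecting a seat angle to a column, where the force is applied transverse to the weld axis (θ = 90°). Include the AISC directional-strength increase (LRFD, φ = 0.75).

E100XX → F_EXX = 100 ksi.
t_e = 0.707 × 0.25 = 0.1767 in; A_we = 0.1767 × 13 = 2.298 in².
Directional factor: 1.0 + 0.5 sin^1.5(90°) = 1.5.
F_nw = 0.6 × 100 × 1.5 = 90 ksi.
φR_n = 0.75 × 90 × 2.298 = 155.1 kip.

φR_n ≈ 155 kip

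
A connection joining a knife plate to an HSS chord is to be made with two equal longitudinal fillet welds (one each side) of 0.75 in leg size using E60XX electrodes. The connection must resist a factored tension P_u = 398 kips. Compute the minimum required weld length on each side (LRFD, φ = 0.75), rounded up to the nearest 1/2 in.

L = 14 in on each side

E60XX → F_EXX = 60 ksi.
Throat t_e = 0.707 × 0.75 = 0.5302 in.
φr_n = 0.75 × 0.6 × 60 × 0.5302 = 14.32 kips/in.
L_req = P_u / φr_n = 398 / 14.32 = 27.8 in total.
Per side: 27.8 / 2 = 13.9 in.
Round up → use L = 14 in on each side.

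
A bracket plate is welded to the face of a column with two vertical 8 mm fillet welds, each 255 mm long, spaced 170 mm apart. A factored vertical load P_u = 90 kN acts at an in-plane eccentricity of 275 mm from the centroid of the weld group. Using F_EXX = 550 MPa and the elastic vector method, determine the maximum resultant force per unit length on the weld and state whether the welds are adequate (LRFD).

f_max ≈ 702 N/mm; adequate

Total weld length L_w = 510 mm. Treat welds as unit-width lines.
Polar moment about centroid: J = 2[d³/12 + d(b/2)²] = 2[255³/12 + 255×85²] = 6448000 mm³.
Direct shear f_v = P/L_w = 90×10³ / 510 = 176.5 N/mm (vertical).
Torsion M = P·e = 90×10³ × 275 = 24750000 N·mm.
Critical point at (x, y) = (85, 127.5) from centroid. f_tx = M·y/J = 489.4 N/mm; f_ty = M·x/J = 326.2 N/mm.
Resultant f_max = √[f_tx² + (f_v + f_ty)²] = √[489.4² + (176.5 + 326.2)²] = 701.6 N/mm.
Capacity per unit length: φr_n = 0.75 × 0.6 × 550 × (0.707 × 8) = 1400 N/mm.
701.6 ≤ 1400 → adequate.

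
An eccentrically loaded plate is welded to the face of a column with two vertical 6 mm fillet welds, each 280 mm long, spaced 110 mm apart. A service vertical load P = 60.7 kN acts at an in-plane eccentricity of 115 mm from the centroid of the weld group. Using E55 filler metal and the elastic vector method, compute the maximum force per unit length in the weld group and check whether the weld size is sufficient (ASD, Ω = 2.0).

f_max ≈ 256 N/mm; adequate

E55XX → F_EXX = 550 MPa.
Total weld length L_w = 560 mm. Treat welds as unit-width lines.
Polar moment about centroid: J = 2[d³/12 + d(b/2)²] = 2[280³/12 + 280×55²] = 5353000 mm³.
Direct shear f_v = P/L_w = 60.7×10³ / 560 = 108.4 N/mm (vertical).
Torsion M = P·e = 60.7×10³ × 115 = 6980500 N·mm.
Critical point at (x, y) = (55, 140) from centroid. f_tx = M·y/J = 182.6 N/mm; f_ty = M·x/J = 71.73 N/mm.
Resultant f_max = √[f_tx² + (f_v + f_ty)²] = √[182.6² + (108.4 + 71.73)²] = 256.5 N/mm.
Capacity per unit length: r_n/Ω = (1/2.0) × 0.6 × 550 × (0.707 × 6) = 699.9 N/mm.
256.5 ≤ 699.9 → adequate.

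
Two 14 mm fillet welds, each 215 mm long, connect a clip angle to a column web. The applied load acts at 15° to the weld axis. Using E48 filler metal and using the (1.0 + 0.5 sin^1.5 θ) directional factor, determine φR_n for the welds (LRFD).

E48XX → F_EXX = 480 MPa.
t_e = 0.707 × 14 = 9.898 mm; A_we = 9.898 × 430 = 4256 mm².
Directional factor: 1.0 + 0.5 sin^1.5(15°) = 1.066.
F_nw = 0.6 × 480 × 1.066 = 307 MPa.
φR_n = 0.75 × 307 × 4256 × 10⁻³ = 979.9 kN.

φR_n ≈ 980 kN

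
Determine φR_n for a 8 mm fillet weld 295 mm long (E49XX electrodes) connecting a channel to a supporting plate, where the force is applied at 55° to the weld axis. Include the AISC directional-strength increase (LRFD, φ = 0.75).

E49XX → F_EXX = 490 MPa.
t_e = 0.707 × 8 = 5.656 mm; A_we = 5.656 × 295 = 1669 mm².
Directional factor: 1.0 + 0.5 sin^1.5(55°) = 1.371.
F_nw = 0.6 × 490 × 1.371 = 403 MPa.
φR_n = 0.75 × 403 × 1669 × 10⁻³ = 504.3 kN.

φR_n ≈ 504 kN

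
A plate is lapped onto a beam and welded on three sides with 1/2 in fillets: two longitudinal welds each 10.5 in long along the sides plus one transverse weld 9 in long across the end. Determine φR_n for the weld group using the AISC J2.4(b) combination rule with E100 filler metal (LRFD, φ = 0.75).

φR_n ≈ 499 kip

E100XX → F_EXX = 100 ksi.
t_e = 0.707 × 0.5 = 0.3535 in.
R_nwl = 0.6 × 100 × 0.3535 × 21 = 445.4 kip (longitudinal, 2 welds).
R_nwt = 0.6 × 100 × 0.3535 × 9 = 190.9 kip (transverse, base value).
(i) R_nwl + R_nwt = 636.3 kip; (ii) 0.85 R_nwl + 1.5 R_nwt = 664.9 kip.
R_n = max = 664.9 kip [governs: (ii)]; φR_n = 498.7 kip.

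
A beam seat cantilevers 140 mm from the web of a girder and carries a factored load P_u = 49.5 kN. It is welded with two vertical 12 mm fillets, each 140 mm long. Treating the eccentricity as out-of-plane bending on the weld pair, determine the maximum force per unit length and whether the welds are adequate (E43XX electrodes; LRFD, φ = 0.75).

E43XX → F_EXX = 430 MPa.
L_w = 2 × 140 = 280 mm; section modulus (unit throat) S = 2 × L²/6 = 6533 mm².
Direct shear f_v = P/L_w = 49.5×10³/280 = 176.8 N/mm.
Moment M = P × e = 49.5×10³ × 140 = 6930000 N·mm; bending f_b = M/S = 1061 N/mm.
f_max = √(f_v² + f_b²) = √(176.8² + 1061²) = 1075 N/mm.
φr_n = 0.75 × 0.6 × 430 × (0.707 × 12) = 1642 N/mm → adequate.

f_max ≈ 1080 N/mm; adequate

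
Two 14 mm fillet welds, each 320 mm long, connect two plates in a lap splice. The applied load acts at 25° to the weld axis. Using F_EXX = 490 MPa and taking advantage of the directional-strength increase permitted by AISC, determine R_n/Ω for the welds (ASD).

t_e = 0.707 × 14 = 9.898 mm; A_we = 9.898 × 640 = 6335 mm².
Directional factor: 1.0 + 0.5 sin^1.5(25°) = 1.137.
F_nw = 0.6 × 490 × 1.137 = 334.4 MPa.
R_n/Ω = (334.4 × 6335) / 2.0 × 10⁻³ = 1059 kN.

R_n/Ω ≈ 1060 kN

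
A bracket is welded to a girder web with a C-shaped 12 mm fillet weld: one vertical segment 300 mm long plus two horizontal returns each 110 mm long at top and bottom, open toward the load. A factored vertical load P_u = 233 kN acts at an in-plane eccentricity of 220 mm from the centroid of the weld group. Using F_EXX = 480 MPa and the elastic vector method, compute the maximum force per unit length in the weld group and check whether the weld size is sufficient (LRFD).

Total weld length L_w = 520 mm. Treat welds as unit-width lines.
Centroid: x̄ = 2×110×55 / 520 = 23.27 mm from the vertical weld.
Polar moment about centroid: J = I_x + I_y = [300³/12 + 2×110×150²] + [300×23.27² + 2(110³/12 + 110×31.73²)] = 7806000 mm³.
Direct shear f_v = P/L_w = 233×10³ / 520 = 448.1 N/mm (vertical).
Torsion M = P·e = 233×10³ × 220 = 51260000 N·mm.
Critical point at (x, y) = (86.73, 150) from centroid. f_tx = M·y/J = 985 N/mm; f_ty = M·x/J = 569.6 N/mm.
Resultant f_max = √[f_tx² + (f_v + f_ty)²] = √[985² + (448.1 + 569.6)²] = 1416 N/mm.
Capacity per unit length: φr_n = 0.75 × 0.6 × 480 × (0.707 × 12) = 1833 N/mm.
1416 ≤ 1833 → adequate.

f_max ≈ 1420 N/mm; adequate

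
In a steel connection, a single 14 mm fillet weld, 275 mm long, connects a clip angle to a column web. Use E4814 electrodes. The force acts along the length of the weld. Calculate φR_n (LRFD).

φR_n ≈ 588 kN

E48XX → F_EXX = 480 MPa.
Effective throat t_e = 0.707 × 14 = 9.898 mm.
Total length L = 275 mm; A_we = 9.898 × 275 = 2722 mm².
F_nw = 0.6 F_EXX = 0.6 × 480 = 288 MPa.
φR_n = 0.75 × 288 × 2722 × 10⁻³ = 587.9 kN.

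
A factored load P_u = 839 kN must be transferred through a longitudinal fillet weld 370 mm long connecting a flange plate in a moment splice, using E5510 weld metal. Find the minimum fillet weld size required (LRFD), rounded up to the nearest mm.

E55XX → F_EXX = 550 MPa.
Total weld length L = 370 mm.
Required throat t_e = P_u / (φ × 0.6 F_EXX × L) = 839 / (0.75 × 0.6 × 550 × 370 × 10⁻³) = 9.162 mm.
Required leg w = t_e / 0.707 = 12.96 mm → use 13 mm.

w = 13 mm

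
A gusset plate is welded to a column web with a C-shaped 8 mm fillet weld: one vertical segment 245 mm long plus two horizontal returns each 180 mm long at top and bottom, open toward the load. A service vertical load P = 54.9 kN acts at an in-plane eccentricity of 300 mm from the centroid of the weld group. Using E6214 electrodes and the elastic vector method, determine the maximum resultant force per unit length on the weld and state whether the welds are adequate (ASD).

f_max ≈ 400 N/mm; adequate

E62XX → F_EXX = 620 MPa.
Total weld length L_w = 605 mm. Treat welds as unit-width lines.
Centroid: x̄ = 2×180×90 / 605 = 53.55 mm from the vertical weld.
Polar moment about centroid: J = I_x + I_y = [245³/12 + 2×180×122.5²] + [245×53.55² + 2(180³/12 + 180×36.45²)] = 8781000 mm³.
Direct shear f_v = P/L_w = 54.9×10³ / 605 = 90.74 N/mm (vertical).
Torsion M = P·e = 54.9×10³ × 300 = 16470000 N·mm.
Critical point at (x, y) = (126.4, 122.5) from centroid. f_tx = M·y/J = 229.8 N/mm; f_ty = M·x/J = 237.2 N/mm.
Resultant f_max = √[f_tx² + (f_v + f_ty)²] = √[229.8² + (90.74 + 237.2)²] = 400.4 N/mm.
Capacity per unit length: r_n/Ω = (1/2.0) × 0.6 × 620 × (0.707 × 8) = 1052 N/mm.
400.4 ≤ 1052 → adequate.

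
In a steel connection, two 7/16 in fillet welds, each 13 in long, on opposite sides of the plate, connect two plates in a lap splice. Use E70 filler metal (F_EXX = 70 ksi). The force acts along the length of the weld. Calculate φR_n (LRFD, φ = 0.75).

φR_n ≈ 253 kip

Effective throat t_e = 0.707 × 0.4375 = 0.3093 in.
Total length L = 26 in; A_we = 0.3093 × 26 = 8.042 in².
F_nw = 0.6 F_EXX = 0.6 × 70 = 42 ksi.
φR_n = 0.75 × 42 × 8.042 = 253.3 kip.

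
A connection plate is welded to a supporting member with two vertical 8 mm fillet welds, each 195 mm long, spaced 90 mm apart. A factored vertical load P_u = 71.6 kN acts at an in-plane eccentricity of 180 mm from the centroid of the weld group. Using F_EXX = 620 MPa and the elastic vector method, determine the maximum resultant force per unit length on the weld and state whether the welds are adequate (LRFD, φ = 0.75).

Total weld length L_w = 390 mm. Treat welds as unit-width lines.
Polar moment about centroid: J = 2[d³/12 + d(b/2)²] = 2[195³/12 + 195×45²] = 2026000 mm³.
Direct shear f_v = P/L_w = 71.6×10³ / 390 = 183.6 N/mm (vertical).
Torsion M = P·e = 71.6×10³ × 180 = 12888000 N·mm.
Critical point at (x, y) = (45, 97.5) from centroid. f_tx = M·y/J = 620.4 N/mm; f_ty = M·x/J = 286.3 N/mm.
Resultant f_max = √[f_tx² + (f_v + f_ty)²] = √[620.4² + (183.6 + 286.3)²] = 778.2 N/mm.
Capacity per unit length: φr_n = 0.75 × 0.6 × 620 × (0.707 × 8) = 1578 N/mm.
778.2 ≤ 1578 → adequate.

f_max ≈ 778 N/mm; adequate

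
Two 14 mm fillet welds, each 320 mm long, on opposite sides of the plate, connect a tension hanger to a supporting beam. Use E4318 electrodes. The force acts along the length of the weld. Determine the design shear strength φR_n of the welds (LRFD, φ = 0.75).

φR_n ≈ 1230 kN

E43XX → F_EXX = 430 MPa.
Effective throat t_e = 0.707 × 14 = 9.898 mm.
Total length L = 640 mm; A_we = 9.898 × 640 = 6335 mm².
F_nw = 0.6 F_EXX = 0.6 × 430 = 258 MPa.
φR_n = 0.75 × 258 × 6335 × 10⁻³ = 1226 kN.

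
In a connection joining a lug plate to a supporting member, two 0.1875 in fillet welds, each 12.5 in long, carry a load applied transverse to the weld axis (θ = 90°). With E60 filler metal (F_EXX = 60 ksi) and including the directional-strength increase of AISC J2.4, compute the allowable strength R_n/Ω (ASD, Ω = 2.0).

t_e = 0.707 × 0.1875 = 0.1326 in; A_we = 0.1326 × 25 = 3.314 in².
Directional factor: 1.0 + 0.5 sin^1.5(90°) = 1.5.
F_nw = 0.6 × 60 × 1.5 = 54 ksi.
R_n/Ω = (54 × 3.314) / 2.0 = 89.48 kip.

R_n/Ω ≈ 89.5 kip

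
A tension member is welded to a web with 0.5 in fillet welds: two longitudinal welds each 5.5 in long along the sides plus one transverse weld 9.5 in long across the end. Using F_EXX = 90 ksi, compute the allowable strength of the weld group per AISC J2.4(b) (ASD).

t_e = 0.707 × 0.5 = 0.3535 in.
R_nwl = 0.6 × 90 × 0.3535 × 11 = 210 kips (longitudinal, 2 welds).
R_nwt = 0.6 × 90 × 0.3535 × 9.5 = 181.3 kips (transverse, base value).
(i) R_nwl + R_nwt = 391.3 kips; (ii) 0.85 R_nwl + 1.5 R_nwt = 450.5 kips.
R_n = max = 450.5 kips [governs: (ii)]; R_n/Ω = 225.3 kips.

R_n/Ω ≈ 225 kips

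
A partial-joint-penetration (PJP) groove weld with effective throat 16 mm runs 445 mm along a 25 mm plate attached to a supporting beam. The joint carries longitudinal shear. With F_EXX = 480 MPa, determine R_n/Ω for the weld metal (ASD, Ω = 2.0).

R_n/Ω ≈ 1030 kN

Effective throat (given) t_e = 16 mm.
A_we = 16 × 445 = 7120 mm².
F_nw = 0.6 F_EXX = 288 MPa.
R_n/Ω = (288 × 7120) / 2.0 × 10⁻³ = 1025 kN.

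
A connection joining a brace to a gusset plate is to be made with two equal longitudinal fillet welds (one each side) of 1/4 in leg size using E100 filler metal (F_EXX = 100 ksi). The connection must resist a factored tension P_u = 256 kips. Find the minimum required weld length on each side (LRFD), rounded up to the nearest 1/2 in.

Throat t_e = 0.707 × 0.25 = 0.1767 in.
φr_n = 0.75 × 0.6 × 100 × 0.1767 = 7.954 kips/in.
L_req = P_u / φr_n = 256 / 7.954 = 32.19 in total.
Per side: 32.19 / 2 = 16.09 in.
Round up → use L = 16.5 in on each side.

L = 16.5 in on each side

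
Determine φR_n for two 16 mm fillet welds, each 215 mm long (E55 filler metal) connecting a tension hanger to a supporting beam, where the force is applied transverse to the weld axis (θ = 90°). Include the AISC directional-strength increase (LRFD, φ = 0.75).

φR_n ≈ 1810 kN

E55XX → F_EXX = 550 MPa.
t_e = 0.707 × 16 = 11.31 mm; A_we = 11.31 × 430 = 4864 mm².
Directional factor: 1.0 + 0.5 sin^1.5(90°) = 1.5.
F_nw = 0.6 × 550 × 1.5 = 495 MPa.
φR_n = 0.75 × 495 × 4864 × 10⁻³ = 1806 kN.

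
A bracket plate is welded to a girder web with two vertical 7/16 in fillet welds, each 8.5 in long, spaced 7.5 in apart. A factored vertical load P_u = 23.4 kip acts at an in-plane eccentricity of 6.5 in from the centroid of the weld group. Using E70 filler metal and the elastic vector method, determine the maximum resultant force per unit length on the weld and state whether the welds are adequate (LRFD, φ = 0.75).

E70XX → F_EXX = 70 ksi.
Total weld length L_w = 17 in. Treat welds as unit-width lines.
Polar moment about centroid: J = 2[d³/12 + d(b/2)²] = 2[8.5³/12 + 8.5×3.75²] = 341.4 in³.
Direct shear f_v = P/L_w = 23.4 / 17 = 1.376 kip/in (vertical).
Torsion M = P·e = 23.4 × 6.5 = 152.1 kip·in.
Critical point at (x, y) = (3.75, 4.25) from centroid. f_tx = M·y/J = 1.893 kip/in; f_ty = M·x/J = 1.671 kip/in.
Resultant f_max = √[f_tx² + (f_v + f_ty)²] = √[1.893² + (1.376 + 1.671)²] = 3.587 kip/in.
Capacity per unit length: φr_n = 0.75 × 0.6 × 70 × (0.707 × 0.4375) = 9.743 kip/in.
3.587 ≤ 9.743 → adequate.

f_max ≈ 3.59 kip/in; adequate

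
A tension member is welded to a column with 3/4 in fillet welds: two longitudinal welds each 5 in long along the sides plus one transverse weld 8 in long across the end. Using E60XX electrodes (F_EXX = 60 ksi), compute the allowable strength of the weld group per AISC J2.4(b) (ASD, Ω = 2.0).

R_n/Ω ≈ 196 kips

t_e = 0.707 × 0.75 = 0.5302 in.
R_nwl = 0.6 × 60 × 0.5302 × 10 = 190.9 kips (longitudinal, 2 welds).
R_nwt = 0.6 × 60 × 0.5302 × 8 = 152.7 kips (transverse, base value).
(i) R_nwl + R_nwt = 343.6 kips; (ii) 0.85 R_nwl + 1.5 R_nwt = 391.3 kips.
R_n = max = 391.3 kips [governs: (ii)]; R_n/Ω = 195.7 kips.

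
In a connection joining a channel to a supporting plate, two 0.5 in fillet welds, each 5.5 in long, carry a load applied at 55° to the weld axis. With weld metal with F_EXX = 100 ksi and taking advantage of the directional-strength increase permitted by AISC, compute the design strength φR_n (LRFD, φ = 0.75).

φR_n ≈ 240 kip

t_e = 0.707 × 0.5 = 0.3535 in; A_we = 0.3535 × 11 = 3.888 in².
Directional factor: 1.0 + 0.5 sin^1.5(55°) = 1.371.
F_nw = 0.6 × 100 × 1.371 = 82.24 ksi.
φR_n = 0.75 × 82.24 × 3.888 = 239.8 kip.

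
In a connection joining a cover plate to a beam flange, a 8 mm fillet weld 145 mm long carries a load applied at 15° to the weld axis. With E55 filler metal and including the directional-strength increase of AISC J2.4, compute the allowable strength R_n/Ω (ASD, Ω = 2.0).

R_n/Ω ≈ 144 kN

E55XX → F_EXX = 550 MPa.
t_e = 0.707 × 8 = 5.656 mm; A_we = 5.656 × 145 = 820.1 mm².
Directional factor: 1.0 + 0.5 sin^1.5(15°) = 1.066.
F_nw = 0.6 × 550 × 1.066 = 351.7 MPa.
R_n/Ω = (351.7 × 820.1) / 2.0 × 10⁻³ = 144.2 kN.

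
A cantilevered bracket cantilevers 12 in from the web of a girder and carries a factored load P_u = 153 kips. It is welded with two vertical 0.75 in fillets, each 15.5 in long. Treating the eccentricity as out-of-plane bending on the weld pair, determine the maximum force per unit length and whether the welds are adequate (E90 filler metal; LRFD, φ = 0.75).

f_max ≈ 23.5 kip/in; NOT adequate

E90XX → F_EXX = 90 ksi.
L_w = 2 × 15.5 = 31 in; section modulus (unit throat) S = 2 × L²/6 = 80.08 in².
Direct shear f_v = P/L_w = 153/31 = 4.935 kip/in.
Moment M = P × e = 153 × 12 = 1836 kip·in; bending f_b = M/S = 22.93 kip/in.
f_max = √(f_v² + f_b²) = √(4.935² + 22.93²) = 23.45 kip/in.
φr_n = 0.75 × 0.6 × 90 × (0.707 × 0.75) = 21.48 kip/in → NOT adequate.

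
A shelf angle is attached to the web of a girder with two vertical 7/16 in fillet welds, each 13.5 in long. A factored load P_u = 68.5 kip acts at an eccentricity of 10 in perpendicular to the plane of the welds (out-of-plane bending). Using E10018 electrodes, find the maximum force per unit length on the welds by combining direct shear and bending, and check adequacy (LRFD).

E100XX → F_EXX = 100 ksi.
L_w = 2 × 13.5 = 27 in; section modulus (unit throat) S = 2 × L²/6 = 60.75 in².
Direct shear f_v = P/L_w = 68.5/27 = 2.537 kip/in.
Moment M = P × e = 68.5 × 10 = 685 kip·in; bending f_b = M/S = 11.28 kip/in.
f_max = √(f_v² + f_b²) = √(2.537² + 11.28²) = 11.56 kip/in.
φr_n = 0.75 × 0.6 × 100 × (0.707 × 0.4375) = 13.92 kip/in → adequate.

f_max ≈ 11.6 kip/in; adequate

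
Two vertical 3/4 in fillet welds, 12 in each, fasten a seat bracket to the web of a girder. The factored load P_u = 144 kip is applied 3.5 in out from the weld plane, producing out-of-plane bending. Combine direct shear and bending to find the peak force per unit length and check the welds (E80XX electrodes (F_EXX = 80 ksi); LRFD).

L_w = 2 × 12 = 24 in; section modulus (unit throat) S = 2 × L²/6 = 48 in².
Direct shear f_v = P/L_w = 144/24 = 6 kip/in.
Moment M = P × e = 144 × 3.5 = 504 kip·in; bending f_b = M/S = 10.5 kip/in.
f_max = √(f_v² + f_b²) = √(6² + 10.5²) = 12.09 kip/in.
φr_n = 0.75 × 0.6 × 80 × (0.707 × 0.75) = 19.09 kip/in → adequate.

f_max ≈ 12.1 kip/in; adequate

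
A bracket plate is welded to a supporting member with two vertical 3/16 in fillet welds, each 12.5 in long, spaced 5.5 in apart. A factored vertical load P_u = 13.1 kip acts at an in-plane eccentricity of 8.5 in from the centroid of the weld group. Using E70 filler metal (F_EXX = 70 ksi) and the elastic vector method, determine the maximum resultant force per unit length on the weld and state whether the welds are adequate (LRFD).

Total weld length L_w = 25 in. Treat welds as unit-width lines.
Polar moment about centroid: J = 2[d³/12 + d(b/2)²] = 2[12.5³/12 + 12.5×2.75²] = 514.6 in³.
Direct shear f_v = P/L_w = 13.1 / 25 = 0.524 kip/in (vertical).
Torsion M = P·e = 13.1 × 8.5 = 111.35 kip·in.
Critical point at (x, y) = (2.75, 6.25) from centroid. f_tx = M·y/J = 1.352 kip/in; f_ty = M·x/J = 0.5951 kip/in.
Resultant f_max = √[f_tx² + (f_v + f_ty)²] = √[1.352² + (0.524 + 0.5951)²] = 1.755 kip/in.
Capacity per unit length: φr_n = 0.75 × 0.6 × 70 × (0.707 × 0.1875) = 4.176 kip/in.
1.755 ≤ 4.176 → adequate.

f_max ≈ 1.76 kip/in; adequate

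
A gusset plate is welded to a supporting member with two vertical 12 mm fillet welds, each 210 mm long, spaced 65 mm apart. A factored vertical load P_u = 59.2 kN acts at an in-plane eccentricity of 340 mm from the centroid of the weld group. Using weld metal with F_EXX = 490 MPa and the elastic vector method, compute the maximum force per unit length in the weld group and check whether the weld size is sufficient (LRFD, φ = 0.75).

Total weld length L_w = 420 mm. Treat welds as unit-width lines.
Polar moment about centroid: J = 2[d³/12 + d(b/2)²] = 2[210³/12 + 210×32.5²] = 1987000 mm³.
Direct shear f_v = P/L_w = 59.2×10³ / 420 = 141 N/mm (vertical).
Torsion M = P·e = 59.2×10³ × 340 = 20128000 N·mm.
Critical point at (x, y) = (32.5, 105) from centroid. f_tx = M·y/J = 1064 N/mm; f_ty = M·x/J = 329.2 N/mm.
Resultant f_max = √[f_tx² + (f_v + f_ty)²] = √[1064² + (141 + 329.2)²] = 1163 N/mm.
Capacity per unit length: φr_n = 0.75 × 0.6 × 490 × (0.707 × 12) = 1871 N/mm.
1163 ≤ 1871 → adequate.

f_max ≈ 1160 N/mm; adequate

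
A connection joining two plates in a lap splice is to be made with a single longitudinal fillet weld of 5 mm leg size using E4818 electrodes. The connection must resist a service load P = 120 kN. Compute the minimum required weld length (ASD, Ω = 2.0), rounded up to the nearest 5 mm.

L = 240 mm

E48XX → F_EXX = 480 MPa.
Throat t_e = 0.707 × 5 = 3.535 mm.
r_n/Ω = (0.6 × 480 × 3.535) / 2.0 = 509 N/mm = 0.509 kN/mm.
L_req = P / (r_n/Ω) = 120 / 0.509 = 235.7 mm total.
Round up → use L = 240 mm.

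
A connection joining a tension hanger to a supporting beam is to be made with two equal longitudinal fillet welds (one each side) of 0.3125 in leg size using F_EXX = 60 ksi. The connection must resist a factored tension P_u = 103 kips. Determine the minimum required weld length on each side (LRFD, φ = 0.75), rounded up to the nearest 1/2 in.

Throat t_e = 0.707 × 0.3125 = 0.2209 in.
φr_n = 0.75 × 0.6 × 60 × 0.2209 = 5.965 kips/in.
L_req = P_u / φr_n = 103 / 5.965 = 17.27 in total.
Per side: 17.27 / 2 = 8.633 in.
Round up → use L = 9 in on each side.

L = 9 in on each side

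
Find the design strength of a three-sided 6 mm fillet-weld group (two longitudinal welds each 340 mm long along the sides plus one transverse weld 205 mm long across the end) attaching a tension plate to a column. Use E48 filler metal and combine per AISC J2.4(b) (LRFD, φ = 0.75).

E48XX → F_EXX = 480 MPa.
t_e = 0.707 × 6 = 4.242 mm.
R_nwl = 0.6 × 480 × 4.242 × 680 × 10⁻³ = 830.8 kN (longitudinal, 2 welds).
R_nwt = 0.6 × 480 × 4.242 × 205 × 10⁻³ = 250.4 kN (transverse, base value).
(i) R_nwl + R_nwt = 1081 kN; (ii) 0.85 R_nwl + 1.5 R_nwt = 1082 kN.
R_n = max = 1082 kN [governs: (ii)]; φR_n = 811.4 kN.

φR_n ≈ 811 kN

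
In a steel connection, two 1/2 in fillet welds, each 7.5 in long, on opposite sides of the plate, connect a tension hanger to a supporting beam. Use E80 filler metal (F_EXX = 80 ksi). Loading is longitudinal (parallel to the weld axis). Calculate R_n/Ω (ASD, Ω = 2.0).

Effective throat t_e = 0.707 × 0.5 = 0.3535 in.
Total length L = 15 in; A_we = 0.3535 × 15 = 5.302 in².
F_nw = 0.6 F_EXX = 0.6 × 80 = 48 ksi.
R_n = 48 × 5.302 = 254.5 kips; R_n/Ω = 254.5/2.0 = 127.3 kips.

R_n/Ω ≈ 127 kips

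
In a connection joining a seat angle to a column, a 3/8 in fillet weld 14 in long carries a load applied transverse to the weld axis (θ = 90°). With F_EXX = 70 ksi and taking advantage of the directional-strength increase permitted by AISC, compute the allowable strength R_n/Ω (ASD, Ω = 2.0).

R_n/Ω ≈ 117 kip

t_e = 0.707 × 0.375 = 0.2651 in; A_we = 0.2651 × 14 = 3.712 in².
Directional factor: 1.0 + 0.5 sin^1.5(90°) = 1.5.
F_nw = 0.6 × 70 × 1.5 = 63 ksi.
R_n/Ω = (63 × 3.712) / 2.0 = 116.9 kip.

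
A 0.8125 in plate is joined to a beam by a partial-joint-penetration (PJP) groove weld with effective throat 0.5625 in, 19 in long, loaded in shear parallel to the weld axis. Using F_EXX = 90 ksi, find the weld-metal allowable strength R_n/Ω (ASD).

R_n/Ω ≈ 289 kips

Effective throat (given) t_e = 0.5625 in.
A_we = 0.5625 × 19 = 10.69 in².
F_nw = 0.6 F_EXX = 54 ksi.
R_n/Ω = (54 × 10.69) / 2.0 = 288.6 kips.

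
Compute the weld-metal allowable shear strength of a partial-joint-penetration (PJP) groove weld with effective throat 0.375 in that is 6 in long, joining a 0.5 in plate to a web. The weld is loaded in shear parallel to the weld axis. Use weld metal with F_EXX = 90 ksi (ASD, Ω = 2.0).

Effective throat (given) t_e = 0.375 in.
A_we = 0.375 × 6 = 2.25 in².
F_nw = 0.6 F_EXX = 54 ksi.
R_n/Ω = (54 × 2.25) / 2.0 = 60.75 kip.

R_n/Ω ≈ 60.8 kip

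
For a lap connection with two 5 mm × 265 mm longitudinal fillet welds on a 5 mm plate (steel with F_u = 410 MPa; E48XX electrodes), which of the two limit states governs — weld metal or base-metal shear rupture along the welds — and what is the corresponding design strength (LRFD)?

φR_n ≈ 405 kN (weld metal governs)

E48XX → F_EXX = 480 MPa.
t_e = 0.707 × 5 = 3.535 mm; L = 530 mm.
Weld metal: φR_n = 0.75 × 0.6 × 480 × 3.535 × 530 × 10⁻³ = 404.7 kN.
Base metal (shear rupture): φR_n = 0.75 × 0.6 × 410 × 5 × 530 × 10⁻³ = 488.9 kN.
Governing: weld metal.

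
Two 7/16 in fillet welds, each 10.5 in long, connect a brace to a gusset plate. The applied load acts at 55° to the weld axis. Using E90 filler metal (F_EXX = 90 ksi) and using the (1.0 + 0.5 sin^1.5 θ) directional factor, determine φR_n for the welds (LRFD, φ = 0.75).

t_e = 0.707 × 0.4375 = 0.3093 in; A_we = 0.3093 × 21 = 6.496 in².
Directional factor: 1.0 + 0.5 sin^1.5(55°) = 1.371.
F_nw = 0.6 × 90 × 1.371 = 74.02 ksi.
φR_n = 0.75 × 74.02 × 6.496 = 360.6 kips.

φR_n ≈ 361 kips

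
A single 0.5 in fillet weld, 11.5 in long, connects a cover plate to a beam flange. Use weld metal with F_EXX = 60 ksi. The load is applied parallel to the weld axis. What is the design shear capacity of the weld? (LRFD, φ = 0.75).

Effective throat t_e = 0.707 × 0.5 = 0.3535 in.
Total length L = 11.5 in; A_we = 0.3535 × 11.5 = 4.065 in².
F_nw = 0.6 F_EXX = 0.6 × 60 = 36 ksi.
φR_n = 0.75 × 36 × 4.065 = 109.8 kip.

φR_n ≈ 110 kip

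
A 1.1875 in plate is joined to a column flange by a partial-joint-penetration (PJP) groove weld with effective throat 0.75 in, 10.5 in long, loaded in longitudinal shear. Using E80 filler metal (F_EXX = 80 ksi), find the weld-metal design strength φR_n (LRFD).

Effective throat (given) t_e = 0.75 in.
A_we = 0.75 × 10.5 = 7.875 in².
F_nw = 0.6 F_EXX = 48 ksi.
φR_n = 0.75 × 48 × 7.875 = 283.5 kips.

φR_n ≈ 284 kips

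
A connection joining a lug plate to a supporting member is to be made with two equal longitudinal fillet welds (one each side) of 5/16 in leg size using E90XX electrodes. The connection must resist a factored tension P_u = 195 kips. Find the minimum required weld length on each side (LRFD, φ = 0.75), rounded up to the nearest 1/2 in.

L = 11 in on each side

E90XX → F_EXX = 90 ksi.
Throat t_e = 0.707 × 0.3125 = 0.2209 in.
φr_n = 0.75 × 0.6 × 90 × 0.2209 = 8.948 kips/in.
L_req = P_u / φr_n = 195 / 8.948 = 21.79 in total.
Per side: 21.79 / 2 = 10.9 in.
Round up → use L = 11 in on each side.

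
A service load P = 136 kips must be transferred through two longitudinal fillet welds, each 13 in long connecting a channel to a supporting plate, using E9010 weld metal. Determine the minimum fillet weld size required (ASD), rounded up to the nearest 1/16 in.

E90XX → F_EXX = 90 ksi.
Total weld length L = 26 in.
Required throat t_e = P × Ω / (0.6 F_EXX × L) = 136 × 2.0 / (0.6 × 90 × 26) = 0.1937 in.
Required leg w = t_e / 0.707 = 0.274 in → use 5/16 in.

w = 5/16 in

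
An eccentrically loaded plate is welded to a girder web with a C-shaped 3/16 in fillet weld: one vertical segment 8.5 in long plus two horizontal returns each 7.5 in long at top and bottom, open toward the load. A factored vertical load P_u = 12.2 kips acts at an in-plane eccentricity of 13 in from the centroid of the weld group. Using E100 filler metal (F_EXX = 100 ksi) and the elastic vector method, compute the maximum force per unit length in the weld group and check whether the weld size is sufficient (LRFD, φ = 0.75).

f_max ≈ 2.67 kip/in; adequate

Total weld length L_w = 23.5 in. Treat welds as unit-width lines.
Centroid: x̄ = 2×7.5×3.75 / 23.5 = 2.394 in from the vertical weld.
Polar moment about centroid: J = I_x + I_y = [8.5³/12 + 2×7.5×4.25²] + [8.5×2.394² + 2(7.5³/12 + 7.5×1.356²)] = 468.7 in³.
Direct shear f_v = P/L_w = 12.2 / 23.5 = 0.5191 kip/in (vertical).
Torsion M = P·e = 12.2 × 13 = 158.6 kip·in.
Critical point at (x, y) = (5.106, 4.25) from centroid. f_tx = M·y/J = 1.438 kip/in; f_ty = M·x/J = 1.728 kip/in.
Resultant f_max = √[f_tx² + (f_v + f_ty)²] = √[1.438² + (0.5191 + 1.728)²] = 2.668 kip/in.
Capacity per unit length: φr_n = 0.75 × 0.6 × 100 × (0.707 × 0.1875) = 5.965 kip/in.
2.668 ≤ 5.965 → adequate.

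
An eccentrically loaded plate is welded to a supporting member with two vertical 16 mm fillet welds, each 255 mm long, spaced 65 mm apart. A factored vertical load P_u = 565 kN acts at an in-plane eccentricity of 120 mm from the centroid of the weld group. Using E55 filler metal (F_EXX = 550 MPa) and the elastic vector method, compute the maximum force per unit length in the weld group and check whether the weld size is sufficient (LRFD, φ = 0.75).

f_max ≈ 3160 N/mm; NOT adequate

Total weld length L_w = 510 mm. Treat welds as unit-width lines.
Polar moment about centroid: J = 2[d³/12 + d(b/2)²] = 2[255³/12 + 255×32.5²] = 3302000 mm³.
Direct shear f_v = P/L_w = 565×10³ / 510 = 1108 N/mm (vertical).
Torsion M = P·e = 565×10³ × 120 = 67800000 N·mm.
Critical point at (x, y) = (32.5, 127.5) from centroid. f_tx = M·y/J = 2618 N/mm; f_ty = M·x/J = 667.3 N/mm.
Resultant f_max = √[f_tx² + (f_v + f_ty)²] = √[2618² + (1108 + 667.3)²] = 3163 N/mm.
Capacity per unit length: φr_n = 0.75 × 0.6 × 550 × (0.707 × 16) = 2800 N/mm.
3163 > 2800 → NOT adequate.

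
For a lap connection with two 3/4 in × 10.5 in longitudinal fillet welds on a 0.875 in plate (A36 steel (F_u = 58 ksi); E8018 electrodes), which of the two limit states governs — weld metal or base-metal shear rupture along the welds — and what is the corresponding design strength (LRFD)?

φR_n ≈ 401 kips (weld metal governs)

E80XX → F_EXX = 80 ksi.
t_e = 0.707 × 0.75 = 0.5302 in; L = 21 in.
Weld metal: φR_n = 0.75 × 0.6 × 80 × 0.5302 × 21 = 400.9 kips.
Base metal (shear rupture): φR_n = 0.75 × 0.6 × 58 × 0.875 × 21 = 479.6 kips.
Governing: weld metal.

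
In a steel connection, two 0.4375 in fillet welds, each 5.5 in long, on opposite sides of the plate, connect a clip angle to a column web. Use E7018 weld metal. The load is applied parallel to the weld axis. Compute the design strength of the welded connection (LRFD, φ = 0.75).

E70XX → F_EXX = 70 ksi.
Effective throat t_e = 0.707 × 0.4375 = 0.3093 in.
Total length L = 11 in; A_we = 0.3093 × 11 = 3.402 in².
F_nw = 0.6 F_EXX = 0.6 × 70 = 42 ksi.
φR_n = 0.75 × 42 × 3.402 = 107.2 kips.

φR_n ≈ 107 kips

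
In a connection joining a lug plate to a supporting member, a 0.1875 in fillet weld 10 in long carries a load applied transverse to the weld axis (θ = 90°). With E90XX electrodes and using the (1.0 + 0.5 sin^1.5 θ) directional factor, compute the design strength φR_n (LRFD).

φR_n ≈ 80.5 kip

E90XX → F_EXX = 90 ksi.
t_e = 0.707 × 0.1875 = 0.1326 in; A_we = 0.1326 × 10 = 1.326 in².
Directional factor: 1.0 + 0.5 sin^1.5(90°) = 1.5.
F_nw = 0.6 × 90 × 1.5 = 81 ksi.
φR_n = 0.75 × 81 × 1.326 = 80.53 kip.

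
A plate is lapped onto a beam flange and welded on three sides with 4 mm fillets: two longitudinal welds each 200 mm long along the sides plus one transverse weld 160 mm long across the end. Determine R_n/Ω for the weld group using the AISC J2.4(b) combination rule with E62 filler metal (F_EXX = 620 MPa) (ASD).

t_e = 0.707 × 4 = 2.828 mm.
R_nwl = 0.6 × 620 × 2.828 × 400 × 10⁻³ = 420.8 kN (longitudinal, 2 welds).
R_nwt = 0.6 × 620 × 2.828 × 160 × 10⁻³ = 168.3 kN (transverse, base value).
(i) R_nwl + R_nwt = 589.1 kN; (ii) 0.85 R_nwl + 1.5 R_nwt = 610.2 kN.
R_n = max = 610.2 kN [governs: (ii)]; R_n/Ω = 305.1 kN.

R_n/Ω ≈ 305 kN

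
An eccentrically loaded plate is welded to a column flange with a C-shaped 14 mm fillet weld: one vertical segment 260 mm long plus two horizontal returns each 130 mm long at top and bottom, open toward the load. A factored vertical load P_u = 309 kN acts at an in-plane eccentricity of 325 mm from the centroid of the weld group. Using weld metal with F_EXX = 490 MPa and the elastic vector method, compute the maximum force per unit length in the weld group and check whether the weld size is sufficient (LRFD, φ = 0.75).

Total weld length L_w = 520 mm. Treat welds as unit-width lines.
Centroid: x̄ = 2×130×65 / 520 = 32.5 mm from the vertical weld.
Polar moment about centroid: J = I_x + I_y = [260³/12 + 2×130×130²] + [260×32.5² + 2(130³/12 + 130×32.5²)] = 6774000 mm³.
Direct shear f_v = P/L_w = 309×10³ / 520 = 594.2 N/mm (vertical).
Torsion M = P·e = 309×10³ × 325 = 100420000 N·mm.
Critical point at (x, y) = (97.5, 130) from centroid. f_tx = M·y/J = 1927 N/mm; f_ty = M·x/J = 1445 N/mm.
Resultant f_max = √[f_tx² + (f_v + f_ty)²] = √[1927² + (594.2 + 1445)²] = 2806 N/mm.
Capacity per unit length: φr_n = 0.75 × 0.6 × 490 × (0.707 × 14) = 2183 N/mm.
2806 > 2183 → NOT adequate.

f_max ≈ 2810 N/mm; NOT adequate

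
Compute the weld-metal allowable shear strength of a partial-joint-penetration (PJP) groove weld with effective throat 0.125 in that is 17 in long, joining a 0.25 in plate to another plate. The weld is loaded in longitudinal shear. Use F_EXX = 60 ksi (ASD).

R_n/Ω ≈ 38.2 kips

Effective throat (given) t_e = 0.125 in.
A_we = 0.125 × 17 = 2.125 in².
F_nw = 0.6 F_EXX = 36 ksi.
R_n/Ω = (36 × 2.125) / 2.0 = 38.25 kips.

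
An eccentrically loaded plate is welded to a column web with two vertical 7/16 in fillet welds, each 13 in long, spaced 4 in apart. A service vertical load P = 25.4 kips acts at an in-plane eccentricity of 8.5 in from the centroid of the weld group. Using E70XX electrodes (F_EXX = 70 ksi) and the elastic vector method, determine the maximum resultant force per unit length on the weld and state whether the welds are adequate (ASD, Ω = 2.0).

Total weld length L_w = 26 in. Treat welds as unit-width lines.
Polar moment about centroid: J = 2[d³/12 + d(b/2)²] = 2[13³/12 + 13×2²] = 470.2 in³.
Direct shear f_v = P/L_w = 25.4 / 26 = 0.9769 kip/in (vertical).
Torsion M = P·e = 25.4 × 8.5 = 215.9 kip·in.
Critical point at (x, y) = (2, 6.5) from centroid. f_tx = M·y/J = 2.985 kip/in; f_ty = M·x/J = 0.9184 kip/in.
Resultant f_max = √[f_tx² + (f_v + f_ty)²] = √[2.985² + (0.9769 + 0.9184)²] = 3.536 kip/in.
Capacity per unit length: r_n/Ω = (1/2.0) × 0.6 × 70 × (0.707 × 0.4375) = 6.496 kip/in.
3.536 ≤ 6.496 → adequate.

f_max ≈ 3.54 kip/in; adequate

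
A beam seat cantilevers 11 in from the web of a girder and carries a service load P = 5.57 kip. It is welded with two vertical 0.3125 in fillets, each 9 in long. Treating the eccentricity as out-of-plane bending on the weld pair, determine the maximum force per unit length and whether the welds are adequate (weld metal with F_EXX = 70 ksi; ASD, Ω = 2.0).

f_max ≈ 2.29 kip/in; adequate

L_w = 2 × 9 = 18 in; section modulus (unit throat) S = 2 × L²/6 = 27 in².
Direct shear f_v = P/L_w = 5.57/18 = 0.3094 kip/in.
Moment M = P × e = 5.57 × 11 = 61.27 kip·in; bending f_b = M/S = 2.269 kip/in.
f_max = √(f_v² + f_b²) = √(0.3094² + 2.269²) = 2.29 kip/in.
r_n/Ω = (1/2.0) × 0.6 × 70 × (0.707 × 0.3125) = 4.64 kip/in → adequate.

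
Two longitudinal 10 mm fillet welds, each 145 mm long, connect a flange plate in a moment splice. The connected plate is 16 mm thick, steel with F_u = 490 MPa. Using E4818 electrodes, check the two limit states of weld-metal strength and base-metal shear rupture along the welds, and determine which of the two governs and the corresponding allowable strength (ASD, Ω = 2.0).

R_n/Ω ≈ 295 kN (weld metal governs)

E48XX → F_EXX = 480 MPa.
t_e = 0.707 × 10 = 7.07 mm; L = 290 mm.
Weld metal: R_n/Ω = (1/2.0) × 0.6 × 480 × 7.07 × 290 × 10⁻³ = 295.2 kN.
Base metal (shear rupture): R_n/Ω = (1/2.0) × 0.6 × 490 × 16 × 290 × 10⁻³ = 682.1 kN.
Governing: weld metal.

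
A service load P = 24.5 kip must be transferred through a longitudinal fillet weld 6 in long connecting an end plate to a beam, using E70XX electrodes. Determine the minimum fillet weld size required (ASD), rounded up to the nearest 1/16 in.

w = 5/16 in

E70XX → F_EXX = 70 ksi.
Total weld length L = 6 in.
Required throat t_e = P × Ω / (0.6 F_EXX × L) = 24.5 × 2.0 / (0.6 × 70 × 6) = 0.1944 in.
Required leg w = t_e / 0.707 = 0.275 in → use 5/16 in.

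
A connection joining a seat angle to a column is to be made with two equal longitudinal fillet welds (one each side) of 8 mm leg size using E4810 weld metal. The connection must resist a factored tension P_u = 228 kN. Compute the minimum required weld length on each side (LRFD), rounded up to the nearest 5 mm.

L = 95 mm on each side

E48XX → F_EXX = 480 MPa.
Throat t_e = 0.707 × 8 = 5.656 mm.
φr_n = 0.75 × 0.6 × 480 × 5.656 × 10⁻³ = 1.222 kN/mm.
L_req = P_u / φr_n = 228 / 1.222 = 186.6 mm total.
Per side: 186.6 / 2 = 93.31 mm.
Round up → use L = 95 mm on each side.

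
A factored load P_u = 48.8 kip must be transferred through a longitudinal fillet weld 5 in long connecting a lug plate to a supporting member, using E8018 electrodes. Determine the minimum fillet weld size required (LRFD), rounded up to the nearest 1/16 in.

w = 7/16 in

E80XX → F_EXX = 80 ksi.
Total weld length L = 5 in.
Required throat t_e = P_u / (φ × 0.6 F_EXX × L) = 48.8 / (0.75 × 0.6 × 80 × 5) = 0.2711 in.
Required leg w = t_e / 0.707 = 0.3835 in → use 7/16 in.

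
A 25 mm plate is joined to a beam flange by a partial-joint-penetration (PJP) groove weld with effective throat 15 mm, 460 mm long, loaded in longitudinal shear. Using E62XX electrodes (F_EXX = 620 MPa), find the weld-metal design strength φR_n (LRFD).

φR_n ≈ 1930 kN

Effective throat (given) t_e = 15 mm.
A_we = 15 × 460 = 6900 mm².
F_nw = 0.6 F_EXX = 372 MPa.
φR_n = 0.75 × 372 × 6900 × 10⁻³ = 1925 kN.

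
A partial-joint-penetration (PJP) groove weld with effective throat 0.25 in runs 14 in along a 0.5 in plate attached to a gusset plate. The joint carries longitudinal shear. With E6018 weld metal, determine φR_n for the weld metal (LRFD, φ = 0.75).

E60XX → F_EXX = 60 ksi.
Effective throat (given) t_e = 0.25 in.
A_we = 0.25 × 14 = 3.5 in².
F_nw = 0.6 F_EXX = 36 ksi.
φR_n = 0.75 × 36 × 3.5 = 94.5 kip.

φR_n ≈ 94.5 kip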